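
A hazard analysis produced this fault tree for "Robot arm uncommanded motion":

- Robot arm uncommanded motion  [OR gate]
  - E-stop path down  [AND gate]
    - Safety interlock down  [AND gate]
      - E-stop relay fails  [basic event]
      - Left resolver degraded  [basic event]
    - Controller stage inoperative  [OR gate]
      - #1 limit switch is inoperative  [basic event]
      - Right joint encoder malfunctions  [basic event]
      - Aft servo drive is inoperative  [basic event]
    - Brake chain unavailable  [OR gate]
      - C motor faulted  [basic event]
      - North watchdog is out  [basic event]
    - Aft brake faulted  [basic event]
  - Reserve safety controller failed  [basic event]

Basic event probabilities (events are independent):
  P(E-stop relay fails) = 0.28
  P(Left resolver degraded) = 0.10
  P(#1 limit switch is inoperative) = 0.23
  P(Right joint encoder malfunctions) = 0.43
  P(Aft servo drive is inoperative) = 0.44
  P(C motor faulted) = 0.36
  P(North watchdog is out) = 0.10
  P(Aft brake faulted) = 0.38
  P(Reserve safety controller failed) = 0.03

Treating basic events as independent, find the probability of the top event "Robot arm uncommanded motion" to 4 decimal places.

P(Safety interlock down) [AND] = 0.28 × 0.10 = 0.028000
P(Controller stage inoperative) [OR] = 1 − (1−0.23) × (1−0.43) × (1−0.44) = 0.754216
P(Brake chain unavailable) [OR] = 1 − (1−0.36) × (1−0.10) = 0.424000
P(E-stop path down) [AND] = 0.028000 × 0.754216 × 0.424000 × 0.38 = 0.003403
P(Robot arm uncommanded motion) [OR] = 1 − (1−0.003403) × (1−0.03) = 0.033301
Rounded to 4 decimal places: P(Robot arm uncommanded motion) ≈ 0.0333.

0.0333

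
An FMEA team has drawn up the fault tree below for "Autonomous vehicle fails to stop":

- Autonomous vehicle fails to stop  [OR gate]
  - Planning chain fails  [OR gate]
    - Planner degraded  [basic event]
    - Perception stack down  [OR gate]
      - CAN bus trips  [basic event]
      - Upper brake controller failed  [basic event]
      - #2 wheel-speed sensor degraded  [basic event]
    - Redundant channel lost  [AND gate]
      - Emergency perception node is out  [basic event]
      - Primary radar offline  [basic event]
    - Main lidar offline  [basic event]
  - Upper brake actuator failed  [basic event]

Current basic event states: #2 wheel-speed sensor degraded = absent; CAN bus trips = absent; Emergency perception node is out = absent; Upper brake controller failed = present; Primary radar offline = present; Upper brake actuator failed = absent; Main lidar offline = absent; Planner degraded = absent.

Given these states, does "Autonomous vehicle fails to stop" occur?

Perception stack down [OR]: CAN bus trips=not, Upper brake controller failed=occurs, #2 wheel-speed sensor degraded=not → at least one input occurs → occurs.
Redundant channel lost [AND]: Emergency perception node is out=not, Primary radar offline=occurs → not all inputs occur → does not occur.
Planning chain fails [OR]: Planner degraded=not, Perception stack down=occurs, Redundant channel lost=not, Main lidar offline=not → at least one input occurs → occurs.
Autonomous vehicle fails to stop [OR]: Planning chain fails=occurs, Upper brake actuator failed=not → at least one input occurs → occurs.

Yes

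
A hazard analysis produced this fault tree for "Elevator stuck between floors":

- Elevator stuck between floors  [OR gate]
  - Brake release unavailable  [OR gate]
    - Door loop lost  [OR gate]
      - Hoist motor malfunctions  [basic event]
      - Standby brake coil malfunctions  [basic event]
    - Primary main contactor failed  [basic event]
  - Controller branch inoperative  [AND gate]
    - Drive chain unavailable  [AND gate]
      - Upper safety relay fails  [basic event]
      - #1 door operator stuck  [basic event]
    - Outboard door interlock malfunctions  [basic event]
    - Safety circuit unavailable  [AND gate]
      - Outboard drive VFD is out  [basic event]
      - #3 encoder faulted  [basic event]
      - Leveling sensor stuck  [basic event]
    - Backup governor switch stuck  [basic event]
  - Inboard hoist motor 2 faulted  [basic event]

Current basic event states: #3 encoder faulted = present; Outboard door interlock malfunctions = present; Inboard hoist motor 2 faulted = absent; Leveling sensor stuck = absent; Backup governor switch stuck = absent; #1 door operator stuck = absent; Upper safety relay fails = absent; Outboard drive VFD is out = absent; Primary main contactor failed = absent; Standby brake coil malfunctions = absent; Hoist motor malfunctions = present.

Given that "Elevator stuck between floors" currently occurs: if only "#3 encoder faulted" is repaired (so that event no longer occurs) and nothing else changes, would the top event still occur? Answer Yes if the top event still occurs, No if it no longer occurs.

Counterfactual: set "#3 encoder faulted" to not occurred.
Door loop lost [OR]: Hoist motor malfunctions=occurs, Standby brake coil malfunctions=not → at least one input occurs → occurs.
Brake release unavailable [OR]: Door loop lost=occurs, Primary main contactor failed=not → at least one input occurs → occurs.
Drive chain unavailable [AND]: Upper safety relay fails=not, #1 door operator stuck=not → not all inputs occur → does not occur.
Safety circuit unavailable [AND]: Outboard drive VFD is out=not, #3 encoder faulted=not, Leveling sensor stuck=not → not all inputs occur → does not occur.
Controller branch inoperative [AND]: Drive chain unavailable=not, Outboard door interlock malfunctions=occurs, Safety circuit unavailable=not, Backup governor switch stuck=not → not all inputs occur → does not occur.
Elevator stuck between floors [OR]: Brake release unavailable=occurs, Controller branch inoperative=not, Inboard hoist motor 2 faulted=not → at least one input occurs → occurs.

Yes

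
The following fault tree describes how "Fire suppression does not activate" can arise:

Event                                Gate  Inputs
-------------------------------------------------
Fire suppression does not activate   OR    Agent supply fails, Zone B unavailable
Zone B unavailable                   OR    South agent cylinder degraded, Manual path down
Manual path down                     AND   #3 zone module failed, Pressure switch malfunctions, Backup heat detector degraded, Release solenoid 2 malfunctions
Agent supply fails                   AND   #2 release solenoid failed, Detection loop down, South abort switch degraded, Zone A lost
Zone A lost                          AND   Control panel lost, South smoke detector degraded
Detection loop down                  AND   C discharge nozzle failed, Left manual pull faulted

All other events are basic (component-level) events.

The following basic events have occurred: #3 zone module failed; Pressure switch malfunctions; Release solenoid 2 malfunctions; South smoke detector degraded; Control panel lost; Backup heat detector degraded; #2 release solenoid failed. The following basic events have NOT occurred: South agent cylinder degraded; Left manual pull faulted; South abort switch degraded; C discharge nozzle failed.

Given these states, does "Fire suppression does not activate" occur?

Detection loop down [AND]: C discharge nozzle failed=not, Left manual pull faulted=not → not all inputs occur → does not occur.
Zone A lost [AND]: Control panel lost=occurs, South smoke detector degraded=occurs → all inputs occur → occurs.
Agent supply fails [AND]: #2 release solenoid failed=occurs, Detection loop down=not, South abort switch degraded=not, Zone A lost=occurs → not all inputs occur → does not occur.
Manual path down [AND]: #3 zone module failed=occurs, Pressure switch malfunctions=occurs, Backup heat detector degraded=occurs, Release solenoid 2 malfunctions=occurs → all inputs occur → occurs.
Zone B unavailable [OR]: South agent cylinder degraded=not, Manual path down=occurs → at least one input occurs → occurs.
Fire suppression does not activate [OR]: Agent supply fails=not, Zone B unavailable=occurs → at least one input occurs → occurs.

Yes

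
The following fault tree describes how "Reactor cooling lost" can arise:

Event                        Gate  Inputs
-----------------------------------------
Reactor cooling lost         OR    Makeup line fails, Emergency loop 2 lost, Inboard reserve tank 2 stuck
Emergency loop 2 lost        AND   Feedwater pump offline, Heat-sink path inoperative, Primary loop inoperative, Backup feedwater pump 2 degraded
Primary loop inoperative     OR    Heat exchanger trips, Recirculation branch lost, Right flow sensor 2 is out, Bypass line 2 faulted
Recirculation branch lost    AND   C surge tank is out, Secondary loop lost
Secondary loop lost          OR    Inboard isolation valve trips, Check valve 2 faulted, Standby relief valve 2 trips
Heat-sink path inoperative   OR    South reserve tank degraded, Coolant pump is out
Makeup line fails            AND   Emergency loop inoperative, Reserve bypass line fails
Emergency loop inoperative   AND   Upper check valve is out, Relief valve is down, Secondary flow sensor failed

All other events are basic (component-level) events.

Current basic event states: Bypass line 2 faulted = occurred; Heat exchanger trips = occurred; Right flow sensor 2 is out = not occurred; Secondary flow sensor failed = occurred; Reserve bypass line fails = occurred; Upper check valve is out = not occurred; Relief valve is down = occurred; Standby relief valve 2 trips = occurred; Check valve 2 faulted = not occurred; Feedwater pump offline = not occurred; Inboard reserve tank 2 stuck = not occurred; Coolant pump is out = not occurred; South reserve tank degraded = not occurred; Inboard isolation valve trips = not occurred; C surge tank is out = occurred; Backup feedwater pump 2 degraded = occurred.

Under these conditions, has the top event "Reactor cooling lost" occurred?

Emergency loop inoperative [AND]: Upper check valve is out=not, Relief valve is down=occurs, Secondary flow sensor failed=occurs → not all inputs occur → does not occur.
Makeup line fails [AND]: Emergency loop inoperative=not, Reserve bypass line fails=occurs → not all inputs occur → does not occur.
Heat-sink path inoperative [OR]: South reserve tank degraded=not, Coolant pump is out=not → no input occurs → does not occur.
Secondary loop lost [OR]: Inboard isolation valve trips=not, Check valve 2 faulted=not, Standby relief valve 2 trips=occurs → at least one input occurs → occurs.
Recirculation branch lost [AND]: C surge tank is out=occurs, Secondary loop lost=occurs → all inputs occur → occurs.
Primary loop inoperative [OR]: Heat exchanger trips=occurs, Recirculation branch lost=occurs, Right flow sensor 2 is out=not, Bypass line 2 faulted=occurs → at least one input occurs → occurs.
Emergency loop 2 lost [AND]: Feedwater pump offline=not, Heat-sink path inoperative=not, Primary loop inoperative=occurs, Backup feedwater pump 2 degraded=occurs → not all inputs occur → does not occur.
Reactor cooling lost [OR]: Makeup line fails=not, Emergency loop 2 lost=not, Inboard reserve tank 2 stuck=not → no input occurs → does not occur.

No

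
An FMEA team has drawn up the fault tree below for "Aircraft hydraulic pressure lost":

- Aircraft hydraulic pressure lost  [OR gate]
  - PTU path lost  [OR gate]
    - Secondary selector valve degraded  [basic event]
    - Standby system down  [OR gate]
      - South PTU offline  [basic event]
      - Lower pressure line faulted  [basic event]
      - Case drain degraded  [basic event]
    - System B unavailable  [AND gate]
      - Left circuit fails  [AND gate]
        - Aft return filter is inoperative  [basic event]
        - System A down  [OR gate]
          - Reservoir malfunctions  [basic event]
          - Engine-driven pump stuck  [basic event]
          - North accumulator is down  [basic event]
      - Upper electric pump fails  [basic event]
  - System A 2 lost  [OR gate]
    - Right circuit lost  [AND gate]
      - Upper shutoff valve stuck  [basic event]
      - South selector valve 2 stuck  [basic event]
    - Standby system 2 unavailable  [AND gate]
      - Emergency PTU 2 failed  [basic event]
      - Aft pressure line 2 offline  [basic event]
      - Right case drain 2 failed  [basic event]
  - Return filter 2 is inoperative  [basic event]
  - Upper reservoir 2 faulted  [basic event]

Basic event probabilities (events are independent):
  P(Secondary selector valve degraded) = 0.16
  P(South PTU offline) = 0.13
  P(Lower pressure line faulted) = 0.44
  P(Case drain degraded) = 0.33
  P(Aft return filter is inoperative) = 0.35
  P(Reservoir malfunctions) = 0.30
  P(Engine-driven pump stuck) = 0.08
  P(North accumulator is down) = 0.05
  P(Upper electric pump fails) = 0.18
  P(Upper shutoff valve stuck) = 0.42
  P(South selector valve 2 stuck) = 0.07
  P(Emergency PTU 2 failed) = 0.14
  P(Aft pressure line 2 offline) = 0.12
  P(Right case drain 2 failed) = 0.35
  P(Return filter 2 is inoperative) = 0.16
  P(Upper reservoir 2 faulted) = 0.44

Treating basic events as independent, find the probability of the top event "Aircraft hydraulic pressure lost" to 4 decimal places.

P(Standby system down) [OR] = 1 − (1−0.13) × (1−0.44) × (1−0.33) = 0.673576
P(System A down) [OR] = 1 − (1−0.30) × (1−0.08) × (1−0.05) = 0.388200
P(Left circuit fails) [AND] = 0.35 × 0.388200 = 0.135870
P(System B unavailable) [AND] = 0.135870 × 0.18 = 0.024457
P(PTU path lost) [OR] = 1 − (1−0.16) × (1−0.673576) × (1−0.024457) = 0.732510
P(Right circuit lost) [AND] = 0.42 × 0.07 = 0.029400
P(Standby system 2 unavailable) [AND] = 0.14 × 0.12 × 0.35 = 0.005880
P(System A 2 lost) [OR] = 1 − (1−0.029400) × (1−0.005880) = 0.035107
P(Aircraft hydraulic pressure lost) [OR] = 1 − (1−0.732510) × (1−0.035107) × (1−0.16) × (1−0.44) = 0.878590
Rounded to 4 decimal places: P(Aircraft hydraulic pressure lost) ≈ 0.8786.

0.8786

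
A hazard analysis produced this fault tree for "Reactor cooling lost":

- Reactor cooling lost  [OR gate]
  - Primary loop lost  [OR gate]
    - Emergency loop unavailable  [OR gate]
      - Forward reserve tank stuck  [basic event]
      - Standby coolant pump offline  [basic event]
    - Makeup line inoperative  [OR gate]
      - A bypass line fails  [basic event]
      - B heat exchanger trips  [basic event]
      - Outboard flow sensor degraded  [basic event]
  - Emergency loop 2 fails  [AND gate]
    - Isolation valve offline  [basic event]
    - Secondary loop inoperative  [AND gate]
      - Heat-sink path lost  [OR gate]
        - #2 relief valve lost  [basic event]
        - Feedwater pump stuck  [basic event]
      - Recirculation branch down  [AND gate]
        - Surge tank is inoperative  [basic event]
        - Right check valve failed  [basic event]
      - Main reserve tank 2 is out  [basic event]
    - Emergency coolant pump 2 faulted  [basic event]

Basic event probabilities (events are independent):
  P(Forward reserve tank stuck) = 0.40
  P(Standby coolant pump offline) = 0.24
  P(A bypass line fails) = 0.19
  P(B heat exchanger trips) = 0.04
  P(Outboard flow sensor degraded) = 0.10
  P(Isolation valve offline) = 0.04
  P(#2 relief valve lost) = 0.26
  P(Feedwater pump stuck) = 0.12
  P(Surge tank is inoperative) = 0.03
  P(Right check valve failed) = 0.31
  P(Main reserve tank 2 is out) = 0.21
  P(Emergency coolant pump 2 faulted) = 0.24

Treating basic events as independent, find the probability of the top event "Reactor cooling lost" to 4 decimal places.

0.6809

P(Emergency loop unavailable) [OR] = 1 − (1−0.40) × (1−0.24) = 0.544000
P(Makeup line inoperative) [OR] = 1 − (1−0.19) × (1−0.04) × (1−0.10) = 0.300160
P(Primary loop lost) [OR] = 1 − (1−0.544000) × (1−0.300160) = 0.680873
P(Heat-sink path lost) [OR] = 1 − (1−0.26) × (1−0.12) = 0.348800
P(Recirculation branch down) [AND] = 0.03 × 0.31 = 0.009300
P(Secondary loop inoperative) [AND] = 0.348800 × 0.009300 × 0.21 = 0.000681
P(Emergency loop 2 fails) [AND] = 0.04 × 0.000681 × 0.24 = 0.000007
P(Reactor cooling lost) [OR] = 1 − (1−0.680873) × (1−0.000007) = 0.680875
Rounded to 4 decimal places: P(Reactor cooling lost) ≈ 0.6809.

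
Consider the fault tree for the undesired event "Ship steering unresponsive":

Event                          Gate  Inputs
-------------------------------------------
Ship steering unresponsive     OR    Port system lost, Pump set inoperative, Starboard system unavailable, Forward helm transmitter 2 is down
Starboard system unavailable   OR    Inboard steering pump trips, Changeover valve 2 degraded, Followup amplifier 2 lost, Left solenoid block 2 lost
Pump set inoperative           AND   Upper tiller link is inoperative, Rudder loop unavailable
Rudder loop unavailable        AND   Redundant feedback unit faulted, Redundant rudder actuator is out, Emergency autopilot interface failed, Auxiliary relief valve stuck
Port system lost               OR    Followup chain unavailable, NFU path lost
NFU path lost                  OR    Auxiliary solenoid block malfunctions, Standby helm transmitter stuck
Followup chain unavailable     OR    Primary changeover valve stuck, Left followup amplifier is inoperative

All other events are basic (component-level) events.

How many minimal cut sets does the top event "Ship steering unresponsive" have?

10

Followup chain unavailable [OR]: union of children's cut sets → 2 cut set(s).
NFU path lost [OR]: union of children's cut sets → 2 cut set(s).
Port system lost [OR]: union of children's cut sets → 4 cut set(s).
Rudder loop unavailable [AND]: one cut set from each child combined → 1 × 1 × 1 × 1 = 1 cut set(s).
Pump set inoperative [AND]: one cut set from each child combined → 1 × 1 = 1 cut set(s).
Starboard system unavailable [OR]: union of children's cut sets → 4 cut set(s).
Ship steering unresponsive [OR]: union of children's cut sets → 10 cut set(s).
Minimal cut sets: {Primary changeover valve stuck}; {Left followup amplifier is inoperative}; {Auxiliary solenoid block malfunctions}; {Standby helm transmitter stuck}; {Auxiliary relief valve stuck, Emergency autopilot interface failed, Redundant feedback unit faulted, Redundant rudder actuator is out, Upper tiller link is inoperative}; {Inboard steering pump trips}; {Changeover valve 2 degraded}; {Followup amplifier 2 lost}; {Left solenoid block 2 lost}; {Forward helm transmitter 2 is down}.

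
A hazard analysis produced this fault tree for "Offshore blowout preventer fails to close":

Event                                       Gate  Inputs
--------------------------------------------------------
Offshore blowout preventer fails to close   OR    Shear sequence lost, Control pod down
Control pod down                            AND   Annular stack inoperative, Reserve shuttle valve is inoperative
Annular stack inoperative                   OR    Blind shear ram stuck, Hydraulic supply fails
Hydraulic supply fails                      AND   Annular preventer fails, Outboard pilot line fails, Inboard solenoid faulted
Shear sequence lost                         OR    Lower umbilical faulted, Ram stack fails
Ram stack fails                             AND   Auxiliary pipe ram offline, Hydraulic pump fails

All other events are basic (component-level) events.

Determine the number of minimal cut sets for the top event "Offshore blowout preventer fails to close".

4

Ram stack fails [AND]: one cut set from each child combined → 1 × 1 = 1 cut set(s).
Shear sequence lost [OR]: union of children's cut sets → 2 cut set(s).
Hydraulic supply fails [AND]: one cut set from each child combined → 1 × 1 × 1 = 1 cut set(s).
Annular stack inoperative [OR]: union of children's cut sets → 2 cut set(s).
Control pod down [AND]: one cut set from each child combined → 2 × 1 = 2 cut set(s).
Offshore blowout preventer fails to close [OR]: union of children's cut sets → 4 cut set(s).
Minimal cut sets: {Lower umbilical faulted}; {Auxiliary pipe ram offline, Hydraulic pump fails}; {Blind shear ram stuck, Reserve shuttle valve is inoperative}; {Annular preventer fails, Inboard solenoid faulted, Outboard pilot line fails, Reserve shuttle valve is inoperative}.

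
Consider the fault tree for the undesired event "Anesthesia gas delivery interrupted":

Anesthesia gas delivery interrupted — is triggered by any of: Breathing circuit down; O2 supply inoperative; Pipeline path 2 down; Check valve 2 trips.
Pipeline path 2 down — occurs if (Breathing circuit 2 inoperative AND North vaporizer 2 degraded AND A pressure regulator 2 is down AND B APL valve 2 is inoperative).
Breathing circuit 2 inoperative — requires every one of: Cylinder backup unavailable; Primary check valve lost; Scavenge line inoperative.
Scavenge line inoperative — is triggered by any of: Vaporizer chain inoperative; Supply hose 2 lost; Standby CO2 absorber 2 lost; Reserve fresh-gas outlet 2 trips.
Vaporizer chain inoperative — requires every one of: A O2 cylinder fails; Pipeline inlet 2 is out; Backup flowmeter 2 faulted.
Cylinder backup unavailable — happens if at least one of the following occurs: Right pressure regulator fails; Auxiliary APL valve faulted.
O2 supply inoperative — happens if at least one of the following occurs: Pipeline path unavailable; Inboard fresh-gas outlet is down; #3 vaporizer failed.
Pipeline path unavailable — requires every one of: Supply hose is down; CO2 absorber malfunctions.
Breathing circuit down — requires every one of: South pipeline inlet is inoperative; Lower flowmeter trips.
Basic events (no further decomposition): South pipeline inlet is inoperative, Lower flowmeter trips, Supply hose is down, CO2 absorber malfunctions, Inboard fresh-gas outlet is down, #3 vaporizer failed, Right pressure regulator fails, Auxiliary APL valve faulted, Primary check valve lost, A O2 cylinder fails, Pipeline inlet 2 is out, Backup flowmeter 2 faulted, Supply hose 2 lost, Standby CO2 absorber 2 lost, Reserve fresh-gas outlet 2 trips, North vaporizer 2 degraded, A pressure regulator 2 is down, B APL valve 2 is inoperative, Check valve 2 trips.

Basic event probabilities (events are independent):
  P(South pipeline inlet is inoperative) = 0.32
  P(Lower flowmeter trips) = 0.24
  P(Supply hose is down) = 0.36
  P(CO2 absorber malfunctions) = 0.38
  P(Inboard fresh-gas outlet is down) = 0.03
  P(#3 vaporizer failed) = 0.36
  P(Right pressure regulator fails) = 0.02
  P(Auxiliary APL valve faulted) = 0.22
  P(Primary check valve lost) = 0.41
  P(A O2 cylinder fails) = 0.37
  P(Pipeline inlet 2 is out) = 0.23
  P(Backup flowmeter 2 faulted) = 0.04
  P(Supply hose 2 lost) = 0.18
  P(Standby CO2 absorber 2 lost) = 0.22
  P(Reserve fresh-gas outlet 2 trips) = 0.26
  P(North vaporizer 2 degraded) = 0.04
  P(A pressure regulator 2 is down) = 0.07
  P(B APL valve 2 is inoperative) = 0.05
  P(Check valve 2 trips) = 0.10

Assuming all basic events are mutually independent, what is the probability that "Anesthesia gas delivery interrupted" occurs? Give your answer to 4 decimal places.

0.5548

P(Breathing circuit down) [AND] = 0.32 × 0.24 = 0.076800
P(Pipeline path unavailable) [AND] = 0.36 × 0.38 = 0.136800
P(O2 supply inoperative) [OR] = 1 − (1−0.136800) × (1−0.03) × (1−0.36) = 0.464125
P(Cylinder backup unavailable) [OR] = 1 − (1−0.02) × (1−0.22) = 0.235600
P(Vaporizer chain inoperative) [AND] = 0.37 × 0.23 × 0.04 = 0.003404
P(Scavenge line inoperative) [OR] = 1 − (1−0.003404) × (1−0.18) × (1−0.22) × (1−0.26) = 0.528307
P(Breathing circuit 2 inoperative) [AND] = 0.235600 × 0.41 × 0.528307 = 0.051032
P(Pipeline path 2 down) [AND] = 0.051032 × 0.04 × 0.07 × 0.05 = 0.000007
P(Anesthesia gas delivery interrupted) [OR] = 1 − (1−0.076800) × (1−0.464125) × (1−0.000007) × (1−0.10) = 0.554755
Rounded to 4 decimal places: P(Anesthesia gas delivery interrupted) ≈ 0.5548.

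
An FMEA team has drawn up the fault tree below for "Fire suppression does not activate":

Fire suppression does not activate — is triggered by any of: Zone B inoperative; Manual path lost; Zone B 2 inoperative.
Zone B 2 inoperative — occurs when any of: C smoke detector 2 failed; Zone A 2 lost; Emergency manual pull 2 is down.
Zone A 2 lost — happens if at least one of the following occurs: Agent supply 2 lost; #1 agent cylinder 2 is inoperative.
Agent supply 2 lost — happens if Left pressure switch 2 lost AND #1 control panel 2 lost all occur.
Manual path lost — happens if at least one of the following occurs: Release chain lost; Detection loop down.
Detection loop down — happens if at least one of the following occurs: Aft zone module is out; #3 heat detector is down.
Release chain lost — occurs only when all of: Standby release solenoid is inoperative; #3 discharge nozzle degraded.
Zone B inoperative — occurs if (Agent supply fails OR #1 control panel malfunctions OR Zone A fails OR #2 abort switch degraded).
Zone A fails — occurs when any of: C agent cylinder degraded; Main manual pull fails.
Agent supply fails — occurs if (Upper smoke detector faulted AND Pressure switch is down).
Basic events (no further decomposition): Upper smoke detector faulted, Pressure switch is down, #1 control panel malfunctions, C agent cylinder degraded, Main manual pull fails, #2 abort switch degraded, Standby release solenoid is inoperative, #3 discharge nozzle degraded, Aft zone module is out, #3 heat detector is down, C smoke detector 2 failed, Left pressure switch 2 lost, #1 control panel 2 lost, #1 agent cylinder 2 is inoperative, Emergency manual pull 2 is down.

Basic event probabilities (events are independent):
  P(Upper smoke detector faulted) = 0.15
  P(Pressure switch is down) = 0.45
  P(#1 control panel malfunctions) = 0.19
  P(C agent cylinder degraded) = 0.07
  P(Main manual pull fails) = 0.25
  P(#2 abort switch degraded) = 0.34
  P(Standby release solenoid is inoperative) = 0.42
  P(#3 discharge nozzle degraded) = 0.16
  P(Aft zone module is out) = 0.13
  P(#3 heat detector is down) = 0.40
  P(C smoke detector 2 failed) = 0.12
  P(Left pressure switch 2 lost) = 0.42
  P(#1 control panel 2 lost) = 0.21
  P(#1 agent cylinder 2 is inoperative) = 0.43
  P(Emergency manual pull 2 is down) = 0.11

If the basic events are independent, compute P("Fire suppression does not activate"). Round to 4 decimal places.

P(Agent supply fails) [AND] = 0.15 × 0.45 = 0.067500
P(Zone A fails) [OR] = 1 − (1−0.07) × (1−0.25) = 0.302500
P(Zone B inoperative) [OR] = 1 − (1−0.067500) × (1−0.19) × (1−0.302500) × (1−0.34) = 0.652286
P(Release chain lost) [AND] = 0.42 × 0.16 = 0.067200
P(Detection loop down) [OR] = 1 − (1−0.13) × (1−0.40) = 0.478000
P(Manual path lost) [OR] = 1 − (1−0.067200) × (1−0.478000) = 0.513078
P(Agent supply 2 lost) [AND] = 0.42 × 0.21 = 0.088200
P(Zone A 2 lost) [OR] = 1 − (1−0.088200) × (1−0.43) = 0.480274
P(Zone B 2 inoperative) [OR] = 1 − (1−0.12) × (1−0.480274) × (1−0.11) = 0.592951
P(Fire suppression does not activate) [OR] = 1 − (1−0.652286) × (1−0.513078) × (1−0.592951) = 0.931083
Rounded to 4 decimal places: P(Fire suppression does not activate) ≈ 0.9311.

0.9311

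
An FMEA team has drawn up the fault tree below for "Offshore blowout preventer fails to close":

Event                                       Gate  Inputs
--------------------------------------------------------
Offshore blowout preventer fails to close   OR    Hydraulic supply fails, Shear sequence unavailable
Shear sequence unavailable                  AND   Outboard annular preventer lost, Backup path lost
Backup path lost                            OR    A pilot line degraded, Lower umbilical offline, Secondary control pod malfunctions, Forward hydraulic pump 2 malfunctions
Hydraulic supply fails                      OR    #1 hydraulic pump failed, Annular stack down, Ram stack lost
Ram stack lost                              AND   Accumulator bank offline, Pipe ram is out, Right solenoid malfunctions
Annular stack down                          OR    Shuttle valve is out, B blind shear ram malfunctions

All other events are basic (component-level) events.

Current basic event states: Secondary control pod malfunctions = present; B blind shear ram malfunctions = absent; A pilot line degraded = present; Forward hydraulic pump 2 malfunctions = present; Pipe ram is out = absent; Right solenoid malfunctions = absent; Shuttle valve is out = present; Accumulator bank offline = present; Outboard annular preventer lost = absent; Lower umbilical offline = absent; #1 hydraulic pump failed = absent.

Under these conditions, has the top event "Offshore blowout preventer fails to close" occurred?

Annular stack down [OR]: Shuttle valve is out=occurs, B blind shear ram malfunctions=not → at least one input occurs → occurs.
Ram stack lost [AND]: Accumulator bank offline=occurs, Pipe ram is out=not, Right solenoid malfunctions=not → not all inputs occur → does not occur.
Hydraulic supply fails [OR]: #1 hydraulic pump failed=not, Annular stack down=occurs, Ram stack lost=not → at least one input occurs → occurs.
Backup path lost [OR]: A pilot line degraded=occurs, Lower umbilical offline=not, Secondary control pod malfunctions=occurs, Forward hydraulic pump 2 malfunctions=occurs → at least one input occurs → occurs.
Shear sequence unavailable [AND]: Outboard annular preventer lost=not, Backup path lost=occurs → not all inputs occur → does not occur.
Offshore blowout preventer fails to close [OR]: Hydraulic supply fails=occurs, Shear sequence unavailable=not → at least one input occurs → occurs.

Yes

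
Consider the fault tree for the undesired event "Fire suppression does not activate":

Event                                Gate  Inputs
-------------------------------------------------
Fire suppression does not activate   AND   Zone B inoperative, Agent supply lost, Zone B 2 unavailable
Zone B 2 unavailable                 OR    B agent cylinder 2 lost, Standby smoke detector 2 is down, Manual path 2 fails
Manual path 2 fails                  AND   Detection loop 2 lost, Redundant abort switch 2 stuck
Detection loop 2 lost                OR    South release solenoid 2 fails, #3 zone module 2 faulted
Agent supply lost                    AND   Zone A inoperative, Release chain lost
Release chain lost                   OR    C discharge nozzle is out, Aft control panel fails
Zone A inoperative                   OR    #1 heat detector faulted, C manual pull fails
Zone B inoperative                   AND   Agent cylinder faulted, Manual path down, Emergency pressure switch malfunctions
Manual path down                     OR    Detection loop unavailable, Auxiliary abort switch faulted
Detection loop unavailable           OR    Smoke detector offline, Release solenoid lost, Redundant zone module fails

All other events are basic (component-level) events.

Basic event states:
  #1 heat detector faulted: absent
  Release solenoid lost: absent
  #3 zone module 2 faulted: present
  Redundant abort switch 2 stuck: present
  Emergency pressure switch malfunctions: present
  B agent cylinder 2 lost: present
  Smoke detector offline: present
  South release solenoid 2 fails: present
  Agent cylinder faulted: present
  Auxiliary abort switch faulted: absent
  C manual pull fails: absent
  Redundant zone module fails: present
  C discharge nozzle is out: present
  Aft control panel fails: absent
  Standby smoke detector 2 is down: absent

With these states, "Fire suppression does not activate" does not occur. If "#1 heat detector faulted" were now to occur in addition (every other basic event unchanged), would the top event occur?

Counterfactual: set "#1 heat detector faulted" to occurred.
Detection loop unavailable [OR]: Smoke detector offline=occurs, Release solenoid lost=not, Redundant zone module fails=occurs → at least one input occurs → occurs.
Manual path down [OR]: Detection loop unavailable=occurs, Auxiliary abort switch faulted=not → at least one input occurs → occurs.
Zone B inoperative [AND]: Agent cylinder faulted=occurs, Manual path down=occurs, Emergency pressure switch malfunctions=occurs → all inputs occur → occurs.
Zone A inoperative [OR]: #1 heat detector faulted=occurs, C manual pull fails=not → at least one input occurs → occurs.
Release chain lost [OR]: C discharge nozzle is out=occurs, Aft control panel fails=not → at least one input occurs → occurs.
Agent supply lost [AND]: Zone A inoperative=occurs, Release chain lost=occurs → all inputs occur → occurs.
Detection loop 2 lost [OR]: South release solenoid 2 fails=occurs, #3 zone module 2 faulted=occurs → at least one input occurs → occurs.
Manual path 2 fails [AND]: Detection loop 2 lost=occurs, Redundant abort switch 2 stuck=occurs → all inputs occur → occurs.
Zone B 2 unavailable [OR]: B agent cylinder 2 lost=occurs, Standby smoke detector 2 is down=not, Manual path 2 fails=occurs → at least one input occurs → occurs.
Fire suppression does not activate [AND]: Zone B inoperative=occurs, Agent supply lost=occurs, Zone B 2 unavailable=occurs → all inputs occur → occurs.

Yes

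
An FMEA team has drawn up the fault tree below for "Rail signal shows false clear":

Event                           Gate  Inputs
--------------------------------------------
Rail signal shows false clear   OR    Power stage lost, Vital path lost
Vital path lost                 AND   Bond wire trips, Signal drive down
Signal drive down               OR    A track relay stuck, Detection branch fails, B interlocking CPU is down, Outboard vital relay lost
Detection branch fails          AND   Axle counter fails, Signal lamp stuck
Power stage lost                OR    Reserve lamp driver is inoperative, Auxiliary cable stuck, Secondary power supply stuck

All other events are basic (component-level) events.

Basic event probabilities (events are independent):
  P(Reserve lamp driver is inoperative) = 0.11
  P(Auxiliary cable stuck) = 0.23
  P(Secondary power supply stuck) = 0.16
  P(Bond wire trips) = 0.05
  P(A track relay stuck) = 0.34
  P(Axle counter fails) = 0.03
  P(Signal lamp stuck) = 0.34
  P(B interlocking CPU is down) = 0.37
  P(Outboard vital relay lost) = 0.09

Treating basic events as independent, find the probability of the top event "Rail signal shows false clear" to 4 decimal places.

0.4424

P(Power stage lost) [OR] = 1 − (1−0.11) × (1−0.23) × (1−0.16) = 0.424348
P(Detection branch fails) [AND] = 0.03 × 0.34 = 0.010200
P(Signal drive down) [OR] = 1 − (1−0.34) × (1−0.010200) × (1−0.37) × (1−0.09) = 0.625481
P(Vital path lost) [AND] = 0.05 × 0.625481 = 0.031274
P(Rail signal shows false clear) [OR] = 1 − (1−0.424348) × (1−0.031274) = 0.442351
Rounded to 4 decimal places: P(Rail signal shows false clear) ≈ 0.4424.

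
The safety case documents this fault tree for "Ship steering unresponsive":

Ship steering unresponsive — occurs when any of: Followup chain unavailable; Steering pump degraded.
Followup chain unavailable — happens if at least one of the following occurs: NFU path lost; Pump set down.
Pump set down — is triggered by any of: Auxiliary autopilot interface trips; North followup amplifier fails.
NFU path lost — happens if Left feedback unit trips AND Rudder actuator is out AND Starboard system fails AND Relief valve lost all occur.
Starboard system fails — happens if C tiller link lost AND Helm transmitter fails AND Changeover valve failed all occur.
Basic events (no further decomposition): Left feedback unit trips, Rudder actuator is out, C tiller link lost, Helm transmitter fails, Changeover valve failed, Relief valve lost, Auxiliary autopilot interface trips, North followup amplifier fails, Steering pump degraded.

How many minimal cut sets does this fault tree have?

Starboard system fails [AND]: one cut set from each child combined → 1 × 1 × 1 = 1 cut set(s).
NFU path lost [AND]: one cut set from each child combined → 1 × 1 × 1 × 1 = 1 cut set(s).
Pump set down [OR]: union of children's cut sets → 2 cut set(s).
Followup chain unavailable [OR]: union of children's cut sets → 3 cut set(s).
Ship steering unresponsive [OR]: union of children's cut sets → 4 cut set(s).
Minimal cut sets: {C tiller link lost, Changeover valve failed, Helm transmitter fails, Left feedback unit trips, Relief valve lost, Rudder actuator is out}; {Auxiliary autopilot interface trips}; {North followup amplifier fails}; {Steering pump degraded}.

4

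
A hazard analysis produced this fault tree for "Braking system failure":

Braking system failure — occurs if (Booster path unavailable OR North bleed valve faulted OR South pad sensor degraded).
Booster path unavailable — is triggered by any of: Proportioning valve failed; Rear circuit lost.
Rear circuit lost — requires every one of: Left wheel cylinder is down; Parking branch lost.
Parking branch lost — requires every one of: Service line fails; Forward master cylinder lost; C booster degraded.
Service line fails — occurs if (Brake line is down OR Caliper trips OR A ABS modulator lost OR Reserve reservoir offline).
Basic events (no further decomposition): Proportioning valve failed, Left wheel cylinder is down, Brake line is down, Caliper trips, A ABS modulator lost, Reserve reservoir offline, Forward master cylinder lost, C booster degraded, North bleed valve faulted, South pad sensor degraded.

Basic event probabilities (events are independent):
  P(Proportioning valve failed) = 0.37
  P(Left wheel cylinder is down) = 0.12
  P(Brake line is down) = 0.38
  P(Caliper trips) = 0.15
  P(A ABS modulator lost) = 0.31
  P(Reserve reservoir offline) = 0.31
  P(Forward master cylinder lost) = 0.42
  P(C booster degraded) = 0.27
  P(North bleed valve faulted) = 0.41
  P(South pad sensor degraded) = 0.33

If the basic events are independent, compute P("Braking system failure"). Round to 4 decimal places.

P(Service line fails) [OR] = 1 − (1−0.38) × (1−0.15) × (1−0.31) × (1−0.31) = 0.749095
P(Parking branch lost) [AND] = 0.749095 × 0.42 × 0.27 = 0.084947
P(Rear circuit lost) [AND] = 0.12 × 0.084947 = 0.010194
P(Booster path unavailable) [OR] = 1 − (1−0.37) × (1−0.010194) = 0.376422
P(Braking system failure) [OR] = 1 − (1−0.376422) × (1−0.41) × (1−0.33) = 0.753500
Rounded to 4 decimal places: P(Braking system failure) ≈ 0.7535.

0.7535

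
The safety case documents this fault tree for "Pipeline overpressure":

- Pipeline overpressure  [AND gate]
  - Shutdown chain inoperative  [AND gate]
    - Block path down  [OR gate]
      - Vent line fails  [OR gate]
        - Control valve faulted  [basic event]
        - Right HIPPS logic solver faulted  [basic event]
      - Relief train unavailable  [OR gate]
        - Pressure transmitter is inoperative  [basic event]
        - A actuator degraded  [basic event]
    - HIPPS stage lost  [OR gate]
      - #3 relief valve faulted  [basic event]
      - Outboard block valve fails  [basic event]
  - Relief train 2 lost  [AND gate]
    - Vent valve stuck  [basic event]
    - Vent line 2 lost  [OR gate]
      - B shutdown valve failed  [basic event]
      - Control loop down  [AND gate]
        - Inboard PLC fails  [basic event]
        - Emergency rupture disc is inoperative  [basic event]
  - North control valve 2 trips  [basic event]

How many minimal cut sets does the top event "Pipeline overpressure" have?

Vent line fails [OR]: union of children's cut sets → 2 cut set(s).
Relief train unavailable [OR]: union of children's cut sets → 2 cut set(s).
Block path down [OR]: union of children's cut sets → 4 cut set(s).
HIPPS stage lost [OR]: union of children's cut sets → 2 cut set(s).
Shutdown chain inoperative [AND]: one cut set from each child combined → 4 × 2 = 8 cut set(s).
Control loop down [AND]: one cut set from each child combined → 1 × 1 = 1 cut set(s).
Vent line 2 lost [OR]: union of children's cut sets → 2 cut set(s).
Relief train 2 lost [AND]: one cut set from each child combined → 1 × 2 = 2 cut set(s).
Pipeline overpressure [AND]: one cut set from each child combined → 8 × 2 × 1 = 16 cut set(s).

16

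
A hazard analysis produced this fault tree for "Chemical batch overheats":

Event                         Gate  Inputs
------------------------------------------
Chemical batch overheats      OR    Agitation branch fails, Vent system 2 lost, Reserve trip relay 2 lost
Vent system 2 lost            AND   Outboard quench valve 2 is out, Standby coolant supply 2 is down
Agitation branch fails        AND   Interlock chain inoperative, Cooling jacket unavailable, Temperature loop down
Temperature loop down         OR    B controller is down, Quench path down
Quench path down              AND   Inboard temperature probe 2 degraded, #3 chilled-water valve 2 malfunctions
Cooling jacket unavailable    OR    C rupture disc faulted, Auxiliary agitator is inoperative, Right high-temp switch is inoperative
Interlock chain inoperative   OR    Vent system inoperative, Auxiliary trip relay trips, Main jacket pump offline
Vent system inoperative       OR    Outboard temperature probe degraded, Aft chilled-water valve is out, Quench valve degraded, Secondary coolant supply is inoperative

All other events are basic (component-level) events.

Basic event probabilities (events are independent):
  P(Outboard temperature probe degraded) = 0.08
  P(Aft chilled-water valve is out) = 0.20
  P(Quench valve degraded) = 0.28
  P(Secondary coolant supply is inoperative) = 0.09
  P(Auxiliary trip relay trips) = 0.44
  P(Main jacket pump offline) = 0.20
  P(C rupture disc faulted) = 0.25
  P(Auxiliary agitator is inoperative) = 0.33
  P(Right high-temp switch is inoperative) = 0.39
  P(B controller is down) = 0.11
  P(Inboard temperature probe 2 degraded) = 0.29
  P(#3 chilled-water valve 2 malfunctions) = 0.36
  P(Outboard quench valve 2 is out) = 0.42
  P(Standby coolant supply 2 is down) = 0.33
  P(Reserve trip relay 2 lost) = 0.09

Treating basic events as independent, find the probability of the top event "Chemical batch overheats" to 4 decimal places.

P(Vent system inoperative) [OR] = 1 − (1−0.08) × (1−0.20) × (1−0.28) × (1−0.09) = 0.517773
P(Interlock chain inoperative) [OR] = 1 − (1−0.517773) × (1−0.44) × (1−0.20) = 0.783962
P(Cooling jacket unavailable) [OR] = 1 − (1−0.25) × (1−0.33) × (1−0.39) = 0.693475
P(Quench path down) [AND] = 0.29 × 0.36 = 0.104400
P(Temperature loop down) [OR] = 1 − (1−0.11) × (1−0.104400) = 0.202916
P(Agitation branch fails) [AND] = 0.783962 × 0.693475 × 0.202916 = 0.110317
P(Vent system 2 lost) [AND] = 0.42 × 0.33 = 0.138600
P(Chemical batch overheats) [OR] = 1 − (1−0.110317) × (1−0.138600) × (1−0.09) = 0.302601
Rounded to 4 decimal places: P(Chemical batch overheats) ≈ 0.3026.

0.3026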